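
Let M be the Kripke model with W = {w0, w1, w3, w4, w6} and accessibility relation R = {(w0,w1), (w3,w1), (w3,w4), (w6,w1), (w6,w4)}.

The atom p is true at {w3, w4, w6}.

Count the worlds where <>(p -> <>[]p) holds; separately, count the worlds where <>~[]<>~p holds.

For <>(p -> <>[]p):
w0: successors {w1}; p -> <>[]p there: w1:T. ✓
w1: no successors, so <>(p -> <>[]p) fails. ✗
w3: successors {w1, w4}; p -> <>[]p there: w1:T, w4:F. ✓
w4: no successors, so <>(p -> <>[]p) fails. ✗
w6: successors {w1, w4}; p -> <>[]p there: w1:T, w4:F. ✓
— 3 worlds.
For <>~[]<>~p:
w0: successors {w1}; ~[]<>~p there: w1:F. ✗
w1: no successors, so <>~[]<>~p fails. ✗
w3: successors {w1, w4}; ~[]<>~p there: w1:F, w4:F. ✗
w4: no successors, so <>~[]<>~p fails. ✗
w6: successors {w1, w4}; ~[]<>~p there: w1:F, w4:F. ✗
— 0 worlds.

3 and 0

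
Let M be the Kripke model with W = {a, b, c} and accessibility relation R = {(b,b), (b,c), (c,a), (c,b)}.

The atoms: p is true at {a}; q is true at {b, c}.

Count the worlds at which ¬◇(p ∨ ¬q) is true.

a: ◇(p ∨ ¬q) is F. ✓
b: ◇(p ∨ ¬q) is F. ✓
c: ◇(p ∨ ¬q) is T. ✗
Satisfying worlds: {a, b}.

2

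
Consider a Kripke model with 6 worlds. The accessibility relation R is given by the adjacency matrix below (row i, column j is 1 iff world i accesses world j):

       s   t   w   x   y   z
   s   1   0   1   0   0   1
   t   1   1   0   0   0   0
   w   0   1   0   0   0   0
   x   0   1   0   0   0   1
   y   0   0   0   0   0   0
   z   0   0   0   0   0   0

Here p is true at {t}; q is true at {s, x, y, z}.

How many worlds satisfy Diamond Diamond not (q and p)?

s: successors {s, w, z}; Diamond not (q and p) there: s:T, w:T, z:F. ✓
t: successors {s, t}; Diamond not (q and p) there: s:T, t:T. ✓
w: successors {t}; Diamond not (q and p) there: t:T. ✓
x: successors {t, z}; Diamond not (q and p) there: t:T, z:F. ✓
y: no successors, so Diamond Diamond not (q and p) fails. ✗
z: no successors, so Diamond Diamond not (q and p) fails. ✗
Satisfying worlds: {s, t, w, x}.

4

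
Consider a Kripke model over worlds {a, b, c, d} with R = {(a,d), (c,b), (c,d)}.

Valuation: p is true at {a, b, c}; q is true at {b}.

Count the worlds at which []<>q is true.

a: successors {d}; <>q there: d:F. ✗
b: no successors, so []<>q holds vacuously. ✓
c: successors {b, d}; <>q there: b:F, d:F. ✗
d: no successors, so []<>q holds vacuously. ✓
Satisfying worlds: {b, d}.

2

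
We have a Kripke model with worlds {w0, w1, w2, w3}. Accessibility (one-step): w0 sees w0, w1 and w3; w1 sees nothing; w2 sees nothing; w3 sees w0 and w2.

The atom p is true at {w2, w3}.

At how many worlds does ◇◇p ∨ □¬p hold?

w0: ◇◇p is T, □¬p is F. ✓
w1: ◇◇p is F, □¬p is T. ✓
w2: ◇◇p is F, □¬p is T. ✓
w3: ◇◇p is T, □¬p is F. ✓
Satisfying worlds: {w0, w1, w2, w3}.

4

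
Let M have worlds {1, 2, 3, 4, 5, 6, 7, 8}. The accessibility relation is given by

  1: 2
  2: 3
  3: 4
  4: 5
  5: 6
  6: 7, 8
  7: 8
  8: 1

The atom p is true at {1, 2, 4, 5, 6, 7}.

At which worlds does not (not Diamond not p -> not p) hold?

1: not Diamond not p -> not p is F. ✓
2: not Diamond not p -> not p is T. ✗
3: not Diamond not p -> not p is T. ✗
4: not Diamond not p -> not p is F. ✓
5: not Diamond not p -> not p is F. ✓
6: not Diamond not p -> not p is T. ✗
7: not Diamond not p -> not p is T. ✗
8: not Diamond not p -> not p is T. ✗

{1, 4, 5}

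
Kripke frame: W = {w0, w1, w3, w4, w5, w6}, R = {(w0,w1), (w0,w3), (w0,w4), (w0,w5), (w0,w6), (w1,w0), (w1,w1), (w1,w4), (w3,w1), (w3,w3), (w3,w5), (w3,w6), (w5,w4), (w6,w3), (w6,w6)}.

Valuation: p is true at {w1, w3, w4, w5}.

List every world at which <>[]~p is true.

w0: successors {w1, w3, w4, w5, w6}; []~p there: w1:F, w3:F, w4:T, w5:F, w6:F. ✓
w1: successors {w0, w1, w4}; []~p there: w0:F, w1:F, w4:T. ✓
w3: successors {w1, w3, w5, w6}; []~p there: w1:F, w3:F, w5:F, w6:F. ✗
w4: no successors, so <>[]~p fails. ✗
w5: successors {w4}; []~p there: w4:T. ✓
w6: successors {w3, w6}; []~p there: w3:F, w6:F. ✗

{w0, w1, w5}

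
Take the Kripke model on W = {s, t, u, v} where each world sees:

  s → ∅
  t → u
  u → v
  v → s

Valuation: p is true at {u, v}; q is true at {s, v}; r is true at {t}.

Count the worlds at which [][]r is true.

2

s: no successors, so [][]r holds vacuously. ✓
t: successors {u}; []r there: u:F. ✗
u: successors {v}; []r there: v:F. ✗
v: successors {s}; []r there: s:T. ✓
Satisfying worlds: {s, v}.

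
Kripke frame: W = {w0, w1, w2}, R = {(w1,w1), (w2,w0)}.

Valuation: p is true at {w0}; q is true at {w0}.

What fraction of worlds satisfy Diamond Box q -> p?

w0: Diamond Box q is F, p is T. ✓
w1: Diamond Box q is F, p is F. ✓
w2: Diamond Box q is T, p is F. ✗
That's 2 of 3 worlds, so 2/3.

2/3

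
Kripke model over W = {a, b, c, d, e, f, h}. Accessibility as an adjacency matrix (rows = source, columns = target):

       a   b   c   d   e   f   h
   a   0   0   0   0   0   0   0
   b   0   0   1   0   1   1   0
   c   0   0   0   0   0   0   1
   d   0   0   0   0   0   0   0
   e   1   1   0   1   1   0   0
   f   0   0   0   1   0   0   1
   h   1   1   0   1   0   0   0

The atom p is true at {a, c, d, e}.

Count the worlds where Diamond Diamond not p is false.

2

a: no successors, so Diamond Diamond not p fails. ✗
b: successors {c, e, f}; Diamond not p there: c:T, e:T, f:T. ✓
c: successors {h}; Diamond not p there: h:T. ✓
d: no successors, so Diamond Diamond not p fails. ✗
e: successors {a, b, d, e}; Diamond not p there: a:F, b:T, d:F, e:T. ✓
f: successors {d, h}; Diamond not p there: d:F, h:T. ✓
h: successors {a, b, d}; Diamond not p there: a:F, b:T, d:F. ✓
Satisfying worlds: {b, c, e, f, h}.
So Diamond Diamond not p fails at the other 2 worlds.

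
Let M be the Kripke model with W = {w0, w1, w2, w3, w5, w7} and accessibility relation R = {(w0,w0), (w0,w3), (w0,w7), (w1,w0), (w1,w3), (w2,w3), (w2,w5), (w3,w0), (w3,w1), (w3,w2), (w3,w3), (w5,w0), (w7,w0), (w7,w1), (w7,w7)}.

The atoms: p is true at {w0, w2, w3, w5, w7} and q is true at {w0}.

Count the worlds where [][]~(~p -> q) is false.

w0: successors {w0, w3, w7}; []~(~p -> q) there: w0:F, w3:F, w7:F. ✗
w1: successors {w0, w3}; []~(~p -> q) there: w0:F, w3:F. ✗
w2: successors {w3, w5}; []~(~p -> q) there: w3:F, w5:F. ✗
w3: successors {w0, w1, w2, w3}; []~(~p -> q) there: w0:F, w1:F, w2:F, w3:F. ✗
w5: successors {w0}; []~(~p -> q) there: w0:F. ✗
w7: successors {w0, w1, w7}; []~(~p -> q) there: w0:F, w1:F, w7:F. ✗
Satisfying worlds: ∅.
So [][]~(~p -> q) fails at the other 6 worlds.

6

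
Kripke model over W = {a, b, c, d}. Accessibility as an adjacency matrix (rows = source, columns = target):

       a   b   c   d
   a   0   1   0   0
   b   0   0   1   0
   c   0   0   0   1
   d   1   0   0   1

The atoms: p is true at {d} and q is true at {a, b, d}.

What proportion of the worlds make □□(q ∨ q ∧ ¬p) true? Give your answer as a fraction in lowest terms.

a: successors {b}; □(q ∨ q ∧ ¬p) there: b:F. ✗
b: successors {c}; □(q ∨ q ∧ ¬p) there: c:T. ✓
c: successors {d}; □(q ∨ q ∧ ¬p) there: d:T. ✓
d: successors {a, d}; □(q ∨ q ∧ ¬p) there: a:T, d:T. ✓
That's 3 of 4 worlds, so 3/4.

3/4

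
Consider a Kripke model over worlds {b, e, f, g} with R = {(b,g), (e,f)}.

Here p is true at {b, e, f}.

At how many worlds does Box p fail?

b: successors {g}; p there: g:F. ✗
e: successors {f}; p there: f:T. ✓
f: no successors, so Box p holds vacuously. ✓
g: no successors, so Box p holds vacuously. ✓
Satisfying worlds: {e, f, g}.
So Box p fails at the other 1 world.

1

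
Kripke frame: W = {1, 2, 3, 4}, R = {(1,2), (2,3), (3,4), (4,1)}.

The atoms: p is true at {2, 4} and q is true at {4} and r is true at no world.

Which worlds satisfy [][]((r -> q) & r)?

1: successors {2}; []((r -> q) & r) there: 2:F. ✗
2: successors {3}; []((r -> q) & r) there: 3:F. ✗
3: successors {4}; []((r -> q) & r) there: 4:F. ✗
4: successors {1}; []((r -> q) & r) there: 1:F. ✗

∅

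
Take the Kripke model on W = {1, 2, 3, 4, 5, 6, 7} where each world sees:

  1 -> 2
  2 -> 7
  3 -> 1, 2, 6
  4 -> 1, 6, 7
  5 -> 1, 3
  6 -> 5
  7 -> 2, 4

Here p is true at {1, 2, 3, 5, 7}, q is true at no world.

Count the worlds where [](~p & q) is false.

7

1: successors {2}; ~p & q there: 2:F. ✗
2: successors {7}; ~p & q there: 7:F. ✗
3: successors {1, 2, 6}; ~p & q there: 1:F, 2:F, 6:F. ✗
4: successors {1, 6, 7}; ~p & q there: 1:F, 6:F, 7:F. ✗
5: successors {1, 3}; ~p & q there: 1:F, 3:F. ✗
6: successors {5}; ~p & q there: 5:F. ✗
7: successors {2, 4}; ~p & q there: 2:F, 4:F. ✗
Satisfying worlds: ∅.
So [](~p & q) fails at the other 7 worlds.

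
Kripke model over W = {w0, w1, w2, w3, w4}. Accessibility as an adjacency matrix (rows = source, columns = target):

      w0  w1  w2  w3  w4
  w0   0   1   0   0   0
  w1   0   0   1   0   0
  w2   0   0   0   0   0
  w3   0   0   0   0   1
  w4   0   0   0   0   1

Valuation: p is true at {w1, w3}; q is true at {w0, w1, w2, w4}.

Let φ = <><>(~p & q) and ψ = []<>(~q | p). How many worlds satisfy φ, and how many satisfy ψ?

3 and 1

For <><>(~p & q):
w0: successors {w1}; <>(~p & q) there: w1:T. ✓
w1: successors {w2}; <>(~p & q) there: w2:F. ✗
w2: no successors, so <><>(~p & q) fails. ✗
w3: successors {w4}; <>(~p & q) there: w4:T. ✓
w4: successors {w4}; <>(~p & q) there: w4:T. ✓
— 3 worlds.
For []<>(~q | p):
w0: successors {w1}; <>(~q | p) there: w1:F. ✗
w1: successors {w2}; <>(~q | p) there: w2:F. ✗
w2: no successors, so []<>(~q | p) holds vacuously. ✓
w3: successors {w4}; <>(~q | p) there: w4:F. ✗
w4: successors {w4}; <>(~q | p) there: w4:F. ✗
— 1 world.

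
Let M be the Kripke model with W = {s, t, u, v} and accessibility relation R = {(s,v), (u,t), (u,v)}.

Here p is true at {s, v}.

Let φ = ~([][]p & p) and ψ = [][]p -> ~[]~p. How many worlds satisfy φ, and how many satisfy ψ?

For ~([][]p & p):
s: [][]p & p is T. ✗
t: [][]p & p is F. ✓
u: [][]p & p is F. ✓
v: [][]p & p is T. ✗
— 2 worlds.
For [][]p -> ~[]~p:
s: [][]p is T, ~[]~p is T. ✓
t: [][]p is T, ~[]~p is F. ✗
u: [][]p is T, ~[]~p is T. ✓
v: [][]p is T, ~[]~p is F. ✗
— 2 worlds.

2 and 2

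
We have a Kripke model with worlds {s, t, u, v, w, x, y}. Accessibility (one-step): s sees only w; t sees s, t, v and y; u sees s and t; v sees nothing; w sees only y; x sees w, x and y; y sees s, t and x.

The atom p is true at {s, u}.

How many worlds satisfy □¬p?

4

s: successors {w}; ¬p there: w:T. ✓
t: successors {s, t, v, y}; ¬p there: s:F, t:T, v:T, y:T. ✗
u: successors {s, t}; ¬p there: s:F, t:T. ✗
v: no successors, so □¬p holds vacuously. ✓
w: successors {y}; ¬p there: y:T. ✓
x: successors {w, x, y}; ¬p there: w:T, x:T, y:T. ✓
y: successors {s, t, x}; ¬p there: s:F, t:T, x:T. ✗
Satisfying worlds: {s, v, w, x}.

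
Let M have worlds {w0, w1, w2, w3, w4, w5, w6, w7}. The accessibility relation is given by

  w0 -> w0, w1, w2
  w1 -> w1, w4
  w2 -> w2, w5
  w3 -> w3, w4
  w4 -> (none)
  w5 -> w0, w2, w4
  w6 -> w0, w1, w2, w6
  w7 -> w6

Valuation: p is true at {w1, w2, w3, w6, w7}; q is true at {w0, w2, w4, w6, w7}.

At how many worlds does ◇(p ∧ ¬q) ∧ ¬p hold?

w0: ◇(p ∧ ¬q) is T, ¬p is T. ✓
w1: ◇(p ∧ ¬q) is T, ¬p is F. ✗
w2: ◇(p ∧ ¬q) is F, ¬p is F. ✗
w3: ◇(p ∧ ¬q) is T, ¬p is F. ✗
w4: ◇(p ∧ ¬q) is F, ¬p is T. ✗
w5: ◇(p ∧ ¬q) is F, ¬p is T. ✗
w6: ◇(p ∧ ¬q) is T, ¬p is F. ✗
w7: ◇(p ∧ ¬q) is F, ¬p is F. ✗
Satisfying worlds: {w0}.

1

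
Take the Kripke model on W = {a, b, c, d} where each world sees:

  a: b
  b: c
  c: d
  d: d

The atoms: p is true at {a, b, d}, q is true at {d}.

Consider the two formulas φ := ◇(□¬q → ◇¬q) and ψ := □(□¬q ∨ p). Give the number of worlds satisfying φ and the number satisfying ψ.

For ◇(□¬q → ◇¬q):
a: successors {b}; □¬q → ◇¬q there: b:T. ✓
b: successors {c}; □¬q → ◇¬q there: c:T. ✓
c: successors {d}; □¬q → ◇¬q there: d:T. ✓
d: successors {d}; □¬q → ◇¬q there: d:T. ✓
— 4 worlds.
For □(□¬q ∨ p):
a: successors {b}; □¬q ∨ p there: b:T. ✓
b: successors {c}; □¬q ∨ p there: c:F. ✗
c: successors {d}; □¬q ∨ p there: d:T. ✓
d: successors {d}; □¬q ∨ p there: d:T. ✓
— 3 worlds.

4 and 3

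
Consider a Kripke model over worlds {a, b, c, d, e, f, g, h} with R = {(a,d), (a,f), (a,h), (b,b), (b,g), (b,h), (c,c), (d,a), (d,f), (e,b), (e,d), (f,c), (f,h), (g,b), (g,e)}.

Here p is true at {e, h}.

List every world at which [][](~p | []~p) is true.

a: successors {d, f, h}; [](~p | []~p) there: d:T, f:T, h:T. ✓
b: successors {b, g, h}; [](~p | []~p) there: b:T, g:T, h:T. ✓
c: successors {c}; [](~p | []~p) there: c:T. ✓
d: successors {a, f}; [](~p | []~p) there: a:T, f:T. ✓
e: successors {b, d}; [](~p | []~p) there: b:T, d:T. ✓
f: successors {c, h}; [](~p | []~p) there: c:T, h:T. ✓
g: successors {b, e}; [](~p | []~p) there: b:T, e:T. ✓
h: no successors, so [][](~p | []~p) holds vacuously. ✓

{a, b, c, d, e, f, g, h}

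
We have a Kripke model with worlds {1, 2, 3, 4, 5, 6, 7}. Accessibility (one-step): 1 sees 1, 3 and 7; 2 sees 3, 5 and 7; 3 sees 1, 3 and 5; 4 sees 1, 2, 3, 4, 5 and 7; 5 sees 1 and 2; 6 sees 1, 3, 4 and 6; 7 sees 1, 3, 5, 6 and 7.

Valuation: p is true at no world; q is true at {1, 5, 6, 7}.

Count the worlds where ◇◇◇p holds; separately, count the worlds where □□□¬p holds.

0 and 7

For ◇◇◇p:
1: successors {1, 3, 7}; ◇◇p there: 1:F, 3:F, 7:F. ✗
2: successors {3, 5, 7}; ◇◇p there: 3:F, 5:F, 7:F. ✗
3: successors {1, 3, 5}; ◇◇p there: 1:F, 3:F, 5:F. ✗
4: successors {1, 2, 3, 4, 5, 7}; ◇◇p there: 1:F, 2:F, 3:F, 4:F, 5:F, 7:F. ✗
5: successors {1, 2}; ◇◇p there: 1:F, 2:F. ✗
6: successors {1, 3, 4, 6}; ◇◇p there: 1:F, 3:F, 4:F, 6:F. ✗
7: successors {1, 3, 5, 6, 7}; ◇◇p there: 1:F, 3:F, 5:F, 6:F, 7:F. ✗
— 0 worlds.
For □□□¬p:
1: successors {1, 3, 7}; □□¬p there: 1:T, 3:T, 7:T. ✓
2: successors {3, 5, 7}; □□¬p there: 3:T, 5:T, 7:T. ✓
3: successors {1, 3, 5}; □□¬p there: 1:T, 3:T, 5:T. ✓
4: successors {1, 2, 3, 4, 5, 7}; □□¬p there: 1:T, 2:T, 3:T, 4:T, 5:T, 7:T. ✓
5: successors {1, 2}; □□¬p there: 1:T, 2:T. ✓
6: successors {1, 3, 4, 6}; □□¬p there: 1:T, 3:T, 4:T, 6:T. ✓
7: successors {1, 3, 5, 6, 7}; □□¬p there: 1:T, 3:T, 5:T, 6:T, 7:T. ✓
— 7 worlds.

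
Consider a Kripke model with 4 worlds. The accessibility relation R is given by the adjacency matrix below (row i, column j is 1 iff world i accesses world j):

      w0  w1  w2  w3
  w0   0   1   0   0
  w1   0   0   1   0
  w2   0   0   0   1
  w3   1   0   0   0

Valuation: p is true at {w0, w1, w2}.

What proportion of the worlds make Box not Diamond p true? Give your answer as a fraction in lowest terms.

w0: successors {w1}; not Diamond p there: w1:F. ✗
w1: successors {w2}; not Diamond p there: w2:T. ✓
w2: successors {w3}; not Diamond p there: w3:F. ✗
w3: successors {w0}; not Diamond p there: w0:F. ✗
That's 1 of 4 worlds, so 1/4.

1/4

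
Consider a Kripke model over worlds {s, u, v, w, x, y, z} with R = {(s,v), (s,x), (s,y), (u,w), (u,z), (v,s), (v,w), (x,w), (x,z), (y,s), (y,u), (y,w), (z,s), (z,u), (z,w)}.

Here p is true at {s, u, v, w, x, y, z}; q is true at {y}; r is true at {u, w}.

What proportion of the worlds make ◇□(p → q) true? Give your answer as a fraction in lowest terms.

5/7

s: successors {v, x, y}; □(p → q) there: v:F, x:F, y:F. ✗
u: successors {w, z}; □(p → q) there: w:T, z:F. ✓
v: successors {s, w}; □(p → q) there: s:F, w:T. ✓
w: no successors, so ◇□(p → q) fails. ✗
x: successors {w, z}; □(p → q) there: w:T, z:F. ✓
y: successors {s, u, w}; □(p → q) there: s:F, u:F, w:T. ✓
z: successors {s, u, w}; □(p → q) there: s:F, u:F, w:T. ✓
That's 5 of 7 worlds, so 5/7.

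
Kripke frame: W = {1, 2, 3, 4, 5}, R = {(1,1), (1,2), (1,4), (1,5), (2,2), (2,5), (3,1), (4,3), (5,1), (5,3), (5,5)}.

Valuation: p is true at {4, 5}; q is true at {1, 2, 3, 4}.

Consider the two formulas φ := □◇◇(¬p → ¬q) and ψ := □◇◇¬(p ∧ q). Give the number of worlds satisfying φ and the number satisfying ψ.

For □◇◇(¬p → ¬q):
1: successors {1, 2, 4, 5}; ◇◇(¬p → ¬q) there: 1:T, 2:T, 4:F, 5:T. ✗
2: successors {2, 5}; ◇◇(¬p → ¬q) there: 2:T, 5:T. ✓
3: successors {1}; ◇◇(¬p → ¬q) there: 1:T. ✓
4: successors {3}; ◇◇(¬p → ¬q) there: 3:T. ✓
5: successors {1, 3, 5}; ◇◇(¬p → ¬q) there: 1:T, 3:T, 5:T. ✓
— 4 worlds.
For □◇◇¬(p ∧ q):
1: successors {1, 2, 4, 5}; ◇◇¬(p ∧ q) there: 1:T, 2:T, 4:T, 5:T. ✓
2: successors {2, 5}; ◇◇¬(p ∧ q) there: 2:T, 5:T. ✓
3: successors {1}; ◇◇¬(p ∧ q) there: 1:T. ✓
4: successors {3}; ◇◇¬(p ∧ q) there: 3:T. ✓
5: successors {1, 3, 5}; ◇◇¬(p ∧ q) there: 1:T, 3:T, 5:T. ✓
— 5 worlds.

4 and 5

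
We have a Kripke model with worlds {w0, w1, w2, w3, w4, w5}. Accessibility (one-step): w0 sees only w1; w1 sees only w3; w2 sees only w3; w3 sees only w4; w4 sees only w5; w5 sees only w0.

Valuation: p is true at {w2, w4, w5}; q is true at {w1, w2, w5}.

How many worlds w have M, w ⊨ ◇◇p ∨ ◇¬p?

w0: ◇◇p is F, ◇¬p is T. ✓
w1: ◇◇p is T, ◇¬p is T. ✓
w2: ◇◇p is T, ◇¬p is T. ✓
w3: ◇◇p is T, ◇¬p is F. ✓
w4: ◇◇p is F, ◇¬p is F. ✗
w5: ◇◇p is F, ◇¬p is T. ✓
Satisfying worlds: {w0, w1, w2, w3, w5}.

5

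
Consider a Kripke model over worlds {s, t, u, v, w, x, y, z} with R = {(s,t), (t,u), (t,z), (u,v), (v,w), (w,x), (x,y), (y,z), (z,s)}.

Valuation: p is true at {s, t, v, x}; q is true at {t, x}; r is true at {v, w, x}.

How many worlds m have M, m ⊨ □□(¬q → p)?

4

s: successors {t}; □(¬q → p) there: t:F. ✗
t: successors {u, z}; □(¬q → p) there: u:T, z:T. ✓
u: successors {v}; □(¬q → p) there: v:F. ✗
v: successors {w}; □(¬q → p) there: w:T. ✓
w: successors {x}; □(¬q → p) there: x:F. ✗
x: successors {y}; □(¬q → p) there: y:F. ✗
y: successors {z}; □(¬q → p) there: z:T. ✓
z: successors {s}; □(¬q → p) there: s:T. ✓
Satisfying worlds: {t, v, y, z}.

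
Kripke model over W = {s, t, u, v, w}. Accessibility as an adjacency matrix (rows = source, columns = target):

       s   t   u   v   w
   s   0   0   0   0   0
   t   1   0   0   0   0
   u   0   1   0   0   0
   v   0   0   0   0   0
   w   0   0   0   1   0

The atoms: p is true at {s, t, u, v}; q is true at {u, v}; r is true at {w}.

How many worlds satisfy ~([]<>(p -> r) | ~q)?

s: []<>(p -> r) | ~q is T. ✗
t: []<>(p -> r) | ~q is T. ✗
u: []<>(p -> r) | ~q is F. ✓
v: []<>(p -> r) | ~q is T. ✗
w: []<>(p -> r) | ~q is T. ✗
Satisfying worlds: {u}.

1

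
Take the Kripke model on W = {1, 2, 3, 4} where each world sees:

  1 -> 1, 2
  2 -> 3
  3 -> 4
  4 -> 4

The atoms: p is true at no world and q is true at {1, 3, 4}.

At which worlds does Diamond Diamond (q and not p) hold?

{1, 2, 3, 4}

1: successors {1, 2}; Diamond (q and not p) there: 1:T, 2:T. ✓
2: successors {3}; Diamond (q and not p) there: 3:T. ✓
3: successors {4}; Diamond (q and not p) there: 4:T. ✓
4: successors {4}; Diamond (q and not p) there: 4:T. ✓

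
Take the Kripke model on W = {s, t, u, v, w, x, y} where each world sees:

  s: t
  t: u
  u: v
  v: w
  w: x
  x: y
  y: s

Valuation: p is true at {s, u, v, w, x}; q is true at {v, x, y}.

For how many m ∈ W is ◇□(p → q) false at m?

s: successors {t}; □(p → q) there: t:F. ✗
t: successors {u}; □(p → q) there: u:T. ✓
u: successors {v}; □(p → q) there: v:F. ✗
v: successors {w}; □(p → q) there: w:T. ✓
w: successors {x}; □(p → q) there: x:T. ✓
x: successors {y}; □(p → q) there: y:F. ✗
y: successors {s}; □(p → q) there: s:T. ✓
Satisfying worlds: {t, v, w, y}.
So ◇□(p → q) fails at the other 3 worlds.

3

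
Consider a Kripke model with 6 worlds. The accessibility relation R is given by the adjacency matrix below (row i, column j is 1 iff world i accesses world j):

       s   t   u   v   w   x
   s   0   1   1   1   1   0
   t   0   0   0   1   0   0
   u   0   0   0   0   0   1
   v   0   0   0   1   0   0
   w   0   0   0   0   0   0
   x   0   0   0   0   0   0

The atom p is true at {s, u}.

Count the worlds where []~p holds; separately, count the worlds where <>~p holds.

5 and 4

For []~p:
s: successors {t, u, v, w}; ~p there: t:T, u:F, v:T, w:T. ✗
t: successors {v}; ~p there: v:T. ✓
u: successors {x}; ~p there: x:T. ✓
v: successors {v}; ~p there: v:T. ✓
w: no successors, so []~p holds vacuously. ✓
x: no successors, so []~p holds vacuously. ✓
— 5 worlds.
For <>~p:
s: successors {t, u, v, w}; ~p there: t:T, u:F, v:T, w:T. ✓
t: successors {v}; ~p there: v:T. ✓
u: successors {x}; ~p there: x:T. ✓
v: successors {v}; ~p there: v:T. ✓
w: no successors, so <>~p fails. ✗
x: no successors, so <>~p fails. ✗
— 4 worlds.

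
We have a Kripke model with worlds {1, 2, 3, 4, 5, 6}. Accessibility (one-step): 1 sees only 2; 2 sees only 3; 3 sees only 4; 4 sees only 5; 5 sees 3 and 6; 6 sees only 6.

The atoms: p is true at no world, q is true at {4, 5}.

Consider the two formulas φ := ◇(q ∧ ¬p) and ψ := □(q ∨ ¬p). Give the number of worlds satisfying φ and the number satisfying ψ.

For ◇(q ∧ ¬p):
1: successors {2}; q ∧ ¬p there: 2:F. ✗
2: successors {3}; q ∧ ¬p there: 3:F. ✗
3: successors {4}; q ∧ ¬p there: 4:T. ✓
4: successors {5}; q ∧ ¬p there: 5:T. ✓
5: successors {3, 6}; q ∧ ¬p there: 3:F, 6:F. ✗
6: successors {6}; q ∧ ¬p there: 6:F. ✗
— 2 worlds.
For □(q ∨ ¬p):
1: successors {2}; q ∨ ¬p there: 2:T. ✓
2: successors {3}; q ∨ ¬p there: 3:T. ✓
3: successors {4}; q ∨ ¬p there: 4:T. ✓
4: successors {5}; q ∨ ¬p there: 5:T. ✓
5: successors {3, 6}; q ∨ ¬p there: 3:T, 6:T. ✓
6: successors {6}; q ∨ ¬p there: 6:T. ✓
— 6 worlds.

2 and 6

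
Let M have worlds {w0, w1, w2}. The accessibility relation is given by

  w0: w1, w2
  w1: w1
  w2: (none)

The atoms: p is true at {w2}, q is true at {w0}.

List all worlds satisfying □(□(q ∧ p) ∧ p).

{w2}

w0: successors {w1, w2}; □(q ∧ p) ∧ p there: w1:F, w2:T. ✗
w1: successors {w1}; □(q ∧ p) ∧ p there: w1:F. ✗
w2: no successors, so □(□(q ∧ p) ∧ p) holds vacuously. ✓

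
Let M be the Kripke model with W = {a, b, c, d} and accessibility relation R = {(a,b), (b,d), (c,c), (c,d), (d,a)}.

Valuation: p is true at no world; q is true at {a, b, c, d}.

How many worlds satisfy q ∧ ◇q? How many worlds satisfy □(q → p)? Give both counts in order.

For q ∧ ◇q:
a: q is T, ◇q is T. ✓
b: q is T, ◇q is T. ✓
c: q is T, ◇q is T. ✓
d: q is T, ◇q is T. ✓
— 4 worlds.
For □(q → p):
a: successors {b}; q → p there: b:F. ✗
b: successors {d}; q → p there: d:F. ✗
c: successors {c, d}; q → p there: c:F, d:F. ✗
d: successors {a}; q → p there: a:F. ✗
— 0 worlds.

4 and 0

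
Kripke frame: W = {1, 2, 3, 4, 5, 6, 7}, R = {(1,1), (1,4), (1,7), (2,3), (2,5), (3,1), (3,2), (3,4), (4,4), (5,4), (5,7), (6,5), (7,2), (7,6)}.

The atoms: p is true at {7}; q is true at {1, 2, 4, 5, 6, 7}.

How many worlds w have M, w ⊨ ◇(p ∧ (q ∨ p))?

2

1: successors {1, 4, 7}; p ∧ (q ∨ p) there: 1:F, 4:F, 7:T. ✓
2: successors {3, 5}; p ∧ (q ∨ p) there: 3:F, 5:F. ✗
3: successors {1, 2, 4}; p ∧ (q ∨ p) there: 1:F, 2:F, 4:F. ✗
4: successors {4}; p ∧ (q ∨ p) there: 4:F. ✗
5: successors {4, 7}; p ∧ (q ∨ p) there: 4:F, 7:T. ✓
6: successors {5}; p ∧ (q ∨ p) there: 5:F. ✗
7: successors {2, 6}; p ∧ (q ∨ p) there: 2:F, 6:F. ✗
Satisfying worlds: {1, 5}.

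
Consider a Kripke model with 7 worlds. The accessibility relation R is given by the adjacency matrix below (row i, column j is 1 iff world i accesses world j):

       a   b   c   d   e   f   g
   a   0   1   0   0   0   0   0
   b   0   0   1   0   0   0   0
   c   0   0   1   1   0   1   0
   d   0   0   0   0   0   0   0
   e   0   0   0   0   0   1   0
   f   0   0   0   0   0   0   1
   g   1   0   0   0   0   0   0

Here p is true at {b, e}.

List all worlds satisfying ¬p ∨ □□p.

{a, c, d, f, g}

a: ¬p is T, □□p is F. ✓
b: ¬p is F, □□p is F. ✗
c: ¬p is T, □□p is F. ✓
d: ¬p is T, □□p is T. ✓
e: ¬p is F, □□p is F. ✗
f: ¬p is T, □□p is F. ✓
g: ¬p is T, □□p is T. ✓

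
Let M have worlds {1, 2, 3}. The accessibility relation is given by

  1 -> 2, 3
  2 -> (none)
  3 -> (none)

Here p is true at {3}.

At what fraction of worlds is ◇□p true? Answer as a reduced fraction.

1/3

1: successors {2, 3}; □p there: 2:T, 3:T. ✓
2: no successors, so ◇□p fails. ✗
3: no successors, so ◇□p fails. ✗
That's 1 of 3 worlds, so 1/3.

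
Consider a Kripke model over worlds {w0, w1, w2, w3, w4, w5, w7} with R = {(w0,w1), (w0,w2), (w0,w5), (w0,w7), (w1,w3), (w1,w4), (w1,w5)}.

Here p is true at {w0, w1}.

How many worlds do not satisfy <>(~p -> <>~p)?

w0: successors {w1, w2, w5, w7}; ~p -> <>~p there: w1:T, w2:F, w5:F, w7:F. ✓
w1: successors {w3, w4, w5}; ~p -> <>~p there: w3:F, w4:F, w5:F. ✗
w2: no successors, so <>(~p -> <>~p) fails. ✗
w3: no successors, so <>(~p -> <>~p) fails. ✗
w4: no successors, so <>(~p -> <>~p) fails. ✗
w5: no successors, so <>(~p -> <>~p) fails. ✗
w7: no successors, so <>(~p -> <>~p) fails. ✗
Satisfying worlds: {w0}.
So <>(~p -> <>~p) fails at the other 6 worlds.

6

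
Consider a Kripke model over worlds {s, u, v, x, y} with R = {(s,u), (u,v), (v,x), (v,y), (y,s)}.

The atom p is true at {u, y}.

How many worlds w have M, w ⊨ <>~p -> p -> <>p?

3

s: <>~p is F, p -> <>p is T. ✓
u: <>~p is T, p -> <>p is F. ✗
v: <>~p is T, p -> <>p is T. ✓
x: <>~p is F, p -> <>p is T. ✓
y: <>~p is T, p -> <>p is F. ✗
Satisfying worlds: {s, v, x}.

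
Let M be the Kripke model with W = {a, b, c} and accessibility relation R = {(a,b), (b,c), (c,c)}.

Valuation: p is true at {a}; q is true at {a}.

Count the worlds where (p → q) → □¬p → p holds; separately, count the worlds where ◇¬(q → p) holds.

For (p → q) → □¬p → p:
a: p → q is T, □¬p → p is T. ✓
b: p → q is T, □¬p → p is F. ✗
c: p → q is T, □¬p → p is F. ✗
— 1 world.
For ◇¬(q → p):
a: successors {b}; ¬(q → p) there: b:F. ✗
b: successors {c}; ¬(q → p) there: c:F. ✗
c: successors {c}; ¬(q → p) there: c:F. ✗
— 0 worlds.

1 and 0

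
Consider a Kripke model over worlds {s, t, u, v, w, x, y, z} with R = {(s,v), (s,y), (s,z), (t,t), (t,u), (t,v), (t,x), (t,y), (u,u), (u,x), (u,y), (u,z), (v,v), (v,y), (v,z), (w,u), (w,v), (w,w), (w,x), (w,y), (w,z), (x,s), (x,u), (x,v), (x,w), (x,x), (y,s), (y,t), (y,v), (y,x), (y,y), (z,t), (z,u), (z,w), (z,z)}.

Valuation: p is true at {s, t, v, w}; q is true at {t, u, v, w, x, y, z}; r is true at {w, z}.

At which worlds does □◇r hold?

{x}

s: successors {v, y, z}; ◇r there: v:T, y:F, z:T. ✗
t: successors {t, u, v, x, y}; ◇r there: t:F, u:T, v:T, x:T, y:F. ✗
u: successors {u, x, y, z}; ◇r there: u:T, x:T, y:F, z:T. ✗
v: successors {v, y, z}; ◇r there: v:T, y:F, z:T. ✗
w: successors {u, v, w, x, y, z}; ◇r there: u:T, v:T, w:T, x:T, y:F, z:T. ✗
x: successors {s, u, v, w, x}; ◇r there: s:T, u:T, v:T, w:T, x:T. ✓
y: successors {s, t, v, x, y}; ◇r there: s:T, t:F, v:T, x:T, y:F. ✗
z: successors {t, u, w, z}; ◇r there: t:F, u:T, w:T, z:T. ✗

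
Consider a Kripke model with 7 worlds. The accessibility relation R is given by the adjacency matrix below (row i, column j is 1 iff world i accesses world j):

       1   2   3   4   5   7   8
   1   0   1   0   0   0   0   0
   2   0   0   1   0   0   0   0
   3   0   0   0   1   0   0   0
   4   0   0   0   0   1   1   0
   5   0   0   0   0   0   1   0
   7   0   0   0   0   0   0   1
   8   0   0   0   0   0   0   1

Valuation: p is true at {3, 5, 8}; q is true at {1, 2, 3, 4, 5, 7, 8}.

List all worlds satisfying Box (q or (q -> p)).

{1, 2, 3, 4, 5, 7, 8}

1: successors {2}; q or (q -> p) there: 2:T. ✓
2: successors {3}; q or (q -> p) there: 3:T. ✓
3: successors {4}; q or (q -> p) there: 4:T. ✓
4: successors {5, 7}; q or (q -> p) there: 5:T, 7:T. ✓
5: successors {7}; q or (q -> p) there: 7:T. ✓
7: successors {8}; q or (q -> p) there: 8:T. ✓
8: successors {8}; q or (q -> p) there: 8:T. ✓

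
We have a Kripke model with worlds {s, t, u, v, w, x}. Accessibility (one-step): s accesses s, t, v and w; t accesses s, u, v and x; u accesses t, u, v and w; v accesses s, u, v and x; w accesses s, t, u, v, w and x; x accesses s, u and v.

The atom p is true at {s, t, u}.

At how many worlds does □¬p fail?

s: successors {s, t, v, w}; ¬p there: s:F, t:F, v:T, w:T. ✗
t: successors {s, u, v, x}; ¬p there: s:F, u:F, v:T, x:T. ✗
u: successors {t, u, v, w}; ¬p there: t:F, u:F, v:T, w:T. ✗
v: successors {s, u, v, x}; ¬p there: s:F, u:F, v:T, x:T. ✗
w: successors {s, t, u, v, w, x}; ¬p there: s:F, t:F, u:F, v:T, w:T, x:T. ✗
x: successors {s, u, v}; ¬p there: s:F, u:F, v:T. ✗
Satisfying worlds: ∅.
So □¬p fails at the other 6 worlds.

6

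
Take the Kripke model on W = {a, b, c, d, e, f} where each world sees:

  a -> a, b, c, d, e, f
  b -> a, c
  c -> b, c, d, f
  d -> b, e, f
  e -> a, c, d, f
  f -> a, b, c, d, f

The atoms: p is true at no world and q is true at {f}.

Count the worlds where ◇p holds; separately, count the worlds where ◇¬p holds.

0 and 6

For ◇p:
a: successors {a, b, c, d, e, f}; p there: a:F, b:F, c:F, d:F, e:F, f:F. ✗
b: successors {a, c}; p there: a:F, c:F. ✗
c: successors {b, c, d, f}; p there: b:F, c:F, d:F, f:F. ✗
d: successors {b, e, f}; p there: b:F, e:F, f:F. ✗
e: successors {a, c, d, f}; p there: a:F, c:F, d:F, f:F. ✗
f: successors {a, b, c, d, f}; p there: a:F, b:F, c:F, d:F, f:F. ✗
— 0 worlds.
For ◇¬p:
a: successors {a, b, c, d, e, f}; ¬p there: a:T, b:T, c:T, d:T, e:T, f:T. ✓
b: successors {a, c}; ¬p there: a:T, c:T. ✓
c: successors {b, c, d, f}; ¬p there: b:T, c:T, d:T, f:T. ✓
d: successors {b, e, f}; ¬p there: b:T, e:T, f:T. ✓
e: successors {a, c, d, f}; ¬p there: a:T, c:T, d:T, f:T. ✓
f: successors {a, b, c, d, f}; ¬p there: a:T, b:T, c:T, d:T, f:T. ✓
— 6 worlds.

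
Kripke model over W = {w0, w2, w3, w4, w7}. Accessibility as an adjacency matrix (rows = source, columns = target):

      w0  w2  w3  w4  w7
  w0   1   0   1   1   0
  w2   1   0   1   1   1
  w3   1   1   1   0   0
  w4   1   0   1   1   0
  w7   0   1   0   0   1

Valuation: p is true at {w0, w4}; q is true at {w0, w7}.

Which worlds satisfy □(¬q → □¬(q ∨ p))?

∅

w0: successors {w0, w3, w4}; ¬q → □¬(q ∨ p) there: w0:T, w3:F, w4:F. ✗
w2: successors {w0, w3, w4, w7}; ¬q → □¬(q ∨ p) there: w0:T, w3:F, w4:F, w7:T. ✗
w3: successors {w0, w2, w3}; ¬q → □¬(q ∨ p) there: w0:T, w2:F, w3:F. ✗
w4: successors {w0, w3, w4}; ¬q → □¬(q ∨ p) there: w0:T, w3:F, w4:F. ✗
w7: successors {w2, w7}; ¬q → □¬(q ∨ p) there: w2:F, w7:T. ✗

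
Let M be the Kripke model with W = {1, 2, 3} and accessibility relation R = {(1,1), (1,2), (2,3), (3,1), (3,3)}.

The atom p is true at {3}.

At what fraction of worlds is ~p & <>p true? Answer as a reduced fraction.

1: ~p is T, <>p is F. ✗
2: ~p is T, <>p is T. ✓
3: ~p is F, <>p is T. ✗
That's 1 of 3 worlds, so 1/3.

1/3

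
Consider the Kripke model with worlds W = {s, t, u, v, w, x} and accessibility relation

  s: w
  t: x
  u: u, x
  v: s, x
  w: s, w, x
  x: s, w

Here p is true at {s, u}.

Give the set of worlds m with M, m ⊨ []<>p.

{s, t, u}

s: successors {w}; <>p there: w:T. ✓
t: successors {x}; <>p there: x:T. ✓
u: successors {u, x}; <>p there: u:T, x:T. ✓
v: successors {s, x}; <>p there: s:F, x:T. ✗
w: successors {s, w, x}; <>p there: s:F, w:T, x:T. ✗
x: successors {s, w}; <>p there: s:F, w:T. ✗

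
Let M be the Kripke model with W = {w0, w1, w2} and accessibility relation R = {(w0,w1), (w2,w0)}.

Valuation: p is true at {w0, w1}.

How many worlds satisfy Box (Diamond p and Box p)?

2

w0: successors {w1}; Diamond p and Box p there: w1:F. ✗
w1: no successors, so Box (Diamond p and Box p) holds vacuously. ✓
w2: successors {w0}; Diamond p and Box p there: w0:T. ✓
Satisfying worlds: {w1, w2}.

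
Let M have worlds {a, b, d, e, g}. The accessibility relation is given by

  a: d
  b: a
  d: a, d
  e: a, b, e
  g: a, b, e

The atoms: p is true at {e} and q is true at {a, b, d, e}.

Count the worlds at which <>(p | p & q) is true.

a: successors {d}; p | p & q there: d:F. ✗
b: successors {a}; p | p & q there: a:F. ✗
d: successors {a, d}; p | p & q there: a:F, d:F. ✗
e: successors {a, b, e}; p | p & q there: a:F, b:F, e:T. ✓
g: successors {a, b, e}; p | p & q there: a:F, b:F, e:T. ✓
Satisfying worlds: {e, g}.

2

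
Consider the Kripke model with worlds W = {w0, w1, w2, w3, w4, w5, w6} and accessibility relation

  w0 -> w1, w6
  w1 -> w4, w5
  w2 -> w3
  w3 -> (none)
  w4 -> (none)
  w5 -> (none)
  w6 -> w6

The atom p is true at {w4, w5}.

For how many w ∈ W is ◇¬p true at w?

w0: successors {w1, w6}; ¬p there: w1:T, w6:T. ✓
w1: successors {w4, w5}; ¬p there: w4:F, w5:F. ✗
w2: successors {w3}; ¬p there: w3:T. ✓
w3: no successors, so ◇¬p fails. ✗
w4: no successors, so ◇¬p fails. ✗
w5: no successors, so ◇¬p fails. ✗
w6: successors {w6}; ¬p there: w6:T. ✓
Satisfying worlds: {w0, w2, w6}.

3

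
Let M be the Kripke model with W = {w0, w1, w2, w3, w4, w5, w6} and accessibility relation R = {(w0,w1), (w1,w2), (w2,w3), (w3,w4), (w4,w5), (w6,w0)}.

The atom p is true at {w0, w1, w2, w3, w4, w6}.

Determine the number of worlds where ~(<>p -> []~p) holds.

5

w0: <>p -> []~p is F. ✓
w1: <>p -> []~p is F. ✓
w2: <>p -> []~p is F. ✓
w3: <>p -> []~p is F. ✓
w4: <>p -> []~p is T. ✗
w5: <>p -> []~p is T. ✗
w6: <>p -> []~p is F. ✓
Satisfying worlds: {w0, w1, w2, w3, w6}.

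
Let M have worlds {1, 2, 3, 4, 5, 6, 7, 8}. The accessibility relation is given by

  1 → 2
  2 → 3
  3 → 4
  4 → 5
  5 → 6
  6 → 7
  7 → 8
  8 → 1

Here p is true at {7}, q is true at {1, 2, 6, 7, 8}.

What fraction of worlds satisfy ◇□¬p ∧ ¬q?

1/4

1: ◇□¬p is T, ¬q is F. ✗
2: ◇□¬p is T, ¬q is F. ✗
3: ◇□¬p is T, ¬q is T. ✓
4: ◇□¬p is T, ¬q is T. ✓
5: ◇□¬p is F, ¬q is T. ✗
6: ◇□¬p is T, ¬q is F. ✗
7: ◇□¬p is T, ¬q is F. ✗
8: ◇□¬p is T, ¬q is F. ✗
That's 2 of 8 worlds, so 2/8 = 1/4.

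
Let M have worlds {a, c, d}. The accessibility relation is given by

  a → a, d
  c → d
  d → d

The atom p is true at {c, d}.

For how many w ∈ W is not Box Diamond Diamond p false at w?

3

a: Box Diamond Diamond p is T. ✗
c: Box Diamond Diamond p is T. ✗
d: Box Diamond Diamond p is T. ✗
Satisfying worlds: ∅.
So not Box Diamond Diamond p fails at the other 3 worlds.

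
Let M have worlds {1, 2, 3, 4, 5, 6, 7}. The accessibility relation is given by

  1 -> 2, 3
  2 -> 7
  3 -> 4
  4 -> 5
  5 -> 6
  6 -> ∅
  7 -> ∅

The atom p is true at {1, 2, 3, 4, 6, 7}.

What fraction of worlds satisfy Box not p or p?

1: Box not p is F, p is T. ✓
2: Box not p is F, p is T. ✓
3: Box not p is F, p is T. ✓
4: Box not p is T, p is T. ✓
5: Box not p is F, p is F. ✗
6: Box not p is T, p is T. ✓
7: Box not p is T, p is T. ✓
That's 6 of 7 worlds, so 6/7.

6/7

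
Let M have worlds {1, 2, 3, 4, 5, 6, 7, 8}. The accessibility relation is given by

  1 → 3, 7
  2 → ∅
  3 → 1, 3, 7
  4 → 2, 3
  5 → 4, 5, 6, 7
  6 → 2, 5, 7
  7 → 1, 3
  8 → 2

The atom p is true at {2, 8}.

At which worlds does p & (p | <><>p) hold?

{2, 8}

1: p is F, p | <><>p is F. ✗
2: p is T, p | <><>p is T. ✓
3: p is F, p | <><>p is F. ✗
4: p is F, p | <><>p is F. ✗
5: p is F, p | <><>p is T. ✗
6: p is F, p | <><>p is F. ✗
7: p is F, p | <><>p is F. ✗
8: p is T, p | <><>p is T. ✓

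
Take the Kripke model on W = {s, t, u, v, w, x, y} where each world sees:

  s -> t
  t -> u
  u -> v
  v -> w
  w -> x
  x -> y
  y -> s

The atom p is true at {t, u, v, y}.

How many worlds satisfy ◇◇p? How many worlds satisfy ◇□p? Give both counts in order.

4 and 4

For ◇◇p:
s: successors {t}; ◇p there: t:T. ✓
t: successors {u}; ◇p there: u:T. ✓
u: successors {v}; ◇p there: v:F. ✗
v: successors {w}; ◇p there: w:F. ✗
w: successors {x}; ◇p there: x:T. ✓
x: successors {y}; ◇p there: y:F. ✗
y: successors {s}; ◇p there: s:T. ✓
— 4 worlds.
For ◇□p:
s: successors {t}; □p there: t:T. ✓
t: successors {u}; □p there: u:T. ✓
u: successors {v}; □p there: v:F. ✗
v: successors {w}; □p there: w:F. ✗
w: successors {x}; □p there: x:T. ✓
x: successors {y}; □p there: y:F. ✗
y: successors {s}; □p there: s:T. ✓
— 4 worlds.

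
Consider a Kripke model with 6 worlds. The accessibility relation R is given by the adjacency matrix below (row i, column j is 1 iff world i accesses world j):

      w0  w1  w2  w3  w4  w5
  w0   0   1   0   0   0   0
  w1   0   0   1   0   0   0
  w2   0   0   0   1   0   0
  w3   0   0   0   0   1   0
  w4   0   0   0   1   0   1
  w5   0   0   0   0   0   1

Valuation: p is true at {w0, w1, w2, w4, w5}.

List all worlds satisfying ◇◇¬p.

{w1, w3}

w0: successors {w1}; ◇¬p there: w1:F. ✗
w1: successors {w2}; ◇¬p there: w2:T. ✓
w2: successors {w3}; ◇¬p there: w3:F. ✗
w3: successors {w4}; ◇¬p there: w4:T. ✓
w4: successors {w3, w5}; ◇¬p there: w3:F, w5:F. ✗
w5: successors {w5}; ◇¬p there: w5:F. ✗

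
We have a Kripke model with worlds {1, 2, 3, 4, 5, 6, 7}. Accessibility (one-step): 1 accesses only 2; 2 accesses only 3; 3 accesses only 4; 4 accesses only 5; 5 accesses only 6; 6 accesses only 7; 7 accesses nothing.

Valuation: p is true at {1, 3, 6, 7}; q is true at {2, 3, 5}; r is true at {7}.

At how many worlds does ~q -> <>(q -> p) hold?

4

1: ~q is T, <>(q -> p) is F. ✗
2: ~q is F, <>(q -> p) is T. ✓
3: ~q is F, <>(q -> p) is T. ✓
4: ~q is T, <>(q -> p) is F. ✗
5: ~q is F, <>(q -> p) is T. ✓
6: ~q is T, <>(q -> p) is T. ✓
7: ~q is T, <>(q -> p) is F. ✗
Satisfying worlds: {2, 3, 5, 6}.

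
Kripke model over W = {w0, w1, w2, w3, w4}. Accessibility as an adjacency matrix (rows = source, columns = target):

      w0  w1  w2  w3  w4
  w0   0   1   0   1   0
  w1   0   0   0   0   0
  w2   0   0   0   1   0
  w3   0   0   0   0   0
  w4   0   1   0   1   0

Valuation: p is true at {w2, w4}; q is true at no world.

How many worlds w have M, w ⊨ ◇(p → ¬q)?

3

w0: successors {w1, w3}; p → ¬q there: w1:T, w3:T. ✓
w1: no successors, so ◇(p → ¬q) fails. ✗
w2: successors {w3}; p → ¬q there: w3:T. ✓
w3: no successors, so ◇(p → ¬q) fails. ✗
w4: successors {w1, w3}; p → ¬q there: w1:T, w3:T. ✓
Satisfying worlds: {w0, w2, w4}.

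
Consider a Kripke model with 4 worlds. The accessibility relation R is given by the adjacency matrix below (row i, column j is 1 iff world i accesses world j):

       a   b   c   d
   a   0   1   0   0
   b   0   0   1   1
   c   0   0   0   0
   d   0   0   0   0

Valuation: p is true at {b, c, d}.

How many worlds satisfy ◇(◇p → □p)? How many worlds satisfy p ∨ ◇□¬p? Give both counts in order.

2 and 3

For ◇(◇p → □p):
a: successors {b}; ◇p → □p there: b:T. ✓
b: successors {c, d}; ◇p → □p there: c:T, d:T. ✓
c: no successors, so ◇(◇p → □p) fails. ✗
d: no successors, so ◇(◇p → □p) fails. ✗
— 2 worlds.
For p ∨ ◇□¬p:
a: p is F, ◇□¬p is F. ✗
b: p is T, ◇□¬p is T. ✓
c: p is T, ◇□¬p is F. ✓
d: p is T, ◇□¬p is F. ✓
— 3 worlds.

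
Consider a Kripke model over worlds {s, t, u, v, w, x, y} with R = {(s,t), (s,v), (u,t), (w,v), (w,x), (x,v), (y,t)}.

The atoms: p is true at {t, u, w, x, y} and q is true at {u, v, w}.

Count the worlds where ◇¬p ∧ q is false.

s: ◇¬p is T, q is F. ✗
t: ◇¬p is F, q is F. ✗
u: ◇¬p is F, q is T. ✗
v: ◇¬p is F, q is T. ✗
w: ◇¬p is T, q is T. ✓
x: ◇¬p is T, q is F. ✗
y: ◇¬p is F, q is F. ✗
Satisfying worlds: {w}.
So ◇¬p ∧ q fails at the other 6 worlds.

6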